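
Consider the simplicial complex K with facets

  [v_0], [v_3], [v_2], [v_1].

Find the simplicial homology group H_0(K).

H_0 ≅ Z^4.

K has 4 vertices.
rank ∂_0 = 0, rank ∂_1 = 0 ⇒ b_0 = 4 − 0 − 0 = 4. So H_0 = Z^4.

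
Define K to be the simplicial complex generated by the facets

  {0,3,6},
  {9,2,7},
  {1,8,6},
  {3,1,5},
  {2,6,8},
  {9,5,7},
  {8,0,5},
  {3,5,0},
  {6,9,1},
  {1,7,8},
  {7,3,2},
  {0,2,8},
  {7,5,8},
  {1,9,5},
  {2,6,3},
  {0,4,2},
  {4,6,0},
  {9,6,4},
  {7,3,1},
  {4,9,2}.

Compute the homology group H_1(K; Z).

H_1 = Z ⊕ Z/2.

We work with the vertex ordering 0 < 1 < 2 < 3 < 4 < 5 < 6 < 7 < 8 < 9. The simplices of K, each written with vertices in increasing order, are:

  0-simplices (10): [0], [1], [2], [3], [4], [5], [6], [7], [8], [9]
  1-simplices (30): (30 of them)
  2-simplices (20): (20 of them)

giving chain groups C_0 ≅ Z^10, C_1 ≅ Z^30, C_2 ≅ Z^20.

The boundary map ∂_1: C_1 → C_0 maps an edge to its endpoints' difference, ∂[p,q] = q − p. For instance
  ∂[1,5] = [5] − [1].
The 10×30 boundary matrix has rank 9 and Smith normal form diag(1,1,1,1,1,1,1,1,1).

Boundary ∂_2: C_2 → C_1 sends each 2-simplex [p,q,r] to [q,r] − [p,r] + [p,q]. For instance
  ∂[2,4,9] = [4,9] − [2,9] + [2,4],
  ∂[1,3,5] = [3,5] − [1,5] + [1,3].
The resulting 30×20 matrix has rank 20, and its Smith normal form has invariant factors (1,1,1,1,1,1,1,1,1,1,1,1,1,1,1,1,1,1,1,2).

From H_k ≅ ker(∂_k) / im(∂_{k+1}) we obtain:

  H_1: rank ker ∂_1 − rank ∂_2 = (30 − 9) − 20 = 1, and ∂_2 has invariant factor 2 > 1, so H_1 = Z ⊕ Z/2.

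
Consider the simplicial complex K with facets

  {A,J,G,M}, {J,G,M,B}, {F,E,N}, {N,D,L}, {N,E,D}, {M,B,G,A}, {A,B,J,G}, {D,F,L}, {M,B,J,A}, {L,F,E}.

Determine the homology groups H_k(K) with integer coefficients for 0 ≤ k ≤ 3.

Order the vertices as A < B < D < E < F < G < J < L < M < N. Listing each simplex with vertices in this order, K has dimension 3 with simplices:

  0-simplices (10): A, B, D, E, F, G, J, L, M, N
  1-simplices (20): AB, AG, AJ, AM, BG, BJ, BM, DE, DF, DL, DN, EF, EL, EN, FL, FN, GJ, GM, JM, LN
  2-simplices (15): ABG, ABJ, ABM, AGJ, AGM, AJM, BGJ, BGM, BJM, DEN, DFL, DLN, EFL, EFN, GJM
  3-simplices (5): ABGJ, ABGM, ABJM, AGJM, BGJM

Hence C_0 ≅ Z^10, C_1 ≅ Z^20, C_2 ≅ Z^15, C_3 ≅ Z^5.

The boundary map ∂_1: C_1 → C_0 maps an edge to its endpoints' difference, ∂[p,q] = q − p. For instance
  ∂AG = G − A.
The resulting 10×20 matrix has rank 8, and its Smith normal form has invariant factors (1,1,1,1,1,1,1,1).

∂_2: C_2 → C_1 maps a triangle to the signed sum of its edges. For instance
  ∂AJM = JM − AM + AJ,
  ∂BGM = GM − BM + BG.
The resulting 20×15 matrix has rank 11, and its Smith normal form has invariant factors (1,1,1,1,1,1,1,1,1,1,1).

Boundary ∂_3: C_3 → C_2 sends each 3-simplex σ to the alternating sum Σ_i (−1)^i (σ with its i-th vertex removed). For instance
  ∂ABGJ = BGJ − AGJ + ABJ − ABG,
  ∂BGJM = GJM − BJM + BGM − BGJ.
The resulting 15×5 matrix has rank 4, and its Smith normal form has invariant factors (1,1,1,1).

Computing H_k = (kernel of ∂_k) / (image of ∂_{k+1}):

  H_0: rank C_0 − rank ∂_1 = 10 − 8 = 2, and the invariant factors of ∂_1 are all 1, so H_0 = Z^2.
  H_1: rank ker ∂_1 − rank ∂_2 = (20 − 8) − 11 = 1, and the invariant factors of ∂_2 are all 1, so H_1 = Z.
  H_2: rank ker ∂_2 − rank ∂_3 = (15 − 11) − 4 = 0, and the invariant factors of ∂_3 are all 1, so H_2 = 0.
  H_3: rank ker ∂_3 − rank ∂_4 = (5 − 4) − 0 = 1, and there is no ∂_4, so H_3 = Z.

As a check, the Euler characteristic is 10 − 20 + 15 − 5 = 0, which agrees with 2 − 1 + 0 − 1 = 0.
(K is a triangulation of the disjoint union of the Möbius band and the 3-sphere S^3.)

H_0 = Z^2,  H_1 = Z,  H_2 = 0,  H_3 = Z.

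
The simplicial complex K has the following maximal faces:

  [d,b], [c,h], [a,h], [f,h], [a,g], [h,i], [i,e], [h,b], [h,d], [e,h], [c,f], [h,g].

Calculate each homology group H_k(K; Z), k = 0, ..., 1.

H_0 = Z,  H_1 = Z^4.

We work with the vertex ordering a < b < c < d < e < f < g < h < i. The simplices of K, each written with vertices in increasing order, are:

  0-simplices (9): a, b, c, d, e, f, g, h, i
  1-simplices (12): ag, ah, bd, bh, cf, ch, dh, eh, ei, fh, gh, hi

giving chain groups C_0 ≅ Z^9, C_1 ≅ Z^12.

∂_1: C_1 → C_0 is given by ∂[p,q] = [q] − [p]. For instance
  ∂cf = f − c.
This gives a 9×12 integer matrix of rank 8; reducing to Smith normal form yields diagonal entries (1,1,1,1,1,1,1,1).

Reading off H_k = ker ∂_k / im ∂_{k+1}:

  H_0: rank C_0 − rank ∂_1 = 9 − 8 = 1, and the invariant factors of ∂_1 are all 1, so H_0 ≅ Z.
  H_1: rank ker ∂_1 − rank ∂_2 = (12 − 8) − 0 = 4, and there is no ∂_2, so H_1 ≅ Z^4.

As a check, the Euler characteristic is 9 − 12 = -3, which agrees with 1 − 4 = -3.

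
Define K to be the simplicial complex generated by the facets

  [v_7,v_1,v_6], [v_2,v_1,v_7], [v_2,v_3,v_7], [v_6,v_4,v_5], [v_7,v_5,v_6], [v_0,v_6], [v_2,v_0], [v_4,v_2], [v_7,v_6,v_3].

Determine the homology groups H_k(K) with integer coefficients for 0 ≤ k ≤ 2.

Take the total order v_0 < v_1 < v_2 < v_3 < v_4 < v_5 < v_6 < v_7 on the vertex set. Then K (dimension 2) consists of the simplices:

  0-simplices (8): [v_0], [v_1], [v_2], [v_3], [v_4], [v_5], [v_6], [v_7]
  1-simplices (15): (15 of them)
  2-simplices (6): [v_1,v_2,v_7], [v_1,v_6,v_7], [v_2,v_3,v_7], [v_3,v_6,v_7], [v_4,v_5,v_6], [v_5,v_6,v_7]

so the chain groups are C_0 ≅ Z^8, C_1 ≅ Z^15, C_2 ≅ Z^6.

Boundary ∂_1: C_1 → C_0 maps an edge to its endpoints' difference, ∂[p,q] = q − p.
The 8×15 boundary matrix has rank 7 and Smith normal form diag(1,1,1,1,1,1,1).

The boundary map ∂_2: C_2 → C_1 maps a triangle to the signed sum of its edges. For instance
  ∂[v_2,v_3,v_7] = [v_3,v_7] − [v_2,v_7] + [v_2,v_3],
  ∂[v_1,v_6,v_7] = [v_6,v_7] − [v_1,v_7] + [v_1,v_6].
The 15×6 boundary matrix has rank 6 and Smith normal form diag(1,1,1,1,1,1).

Now H_k = ker ∂_k / im ∂_{k+1}, so:

  H_0: rank C_0 − rank ∂_1 = 8 − 7 = 1, and the invariant factors of ∂_1 are all 1, so H_0 ≅ Z.
  H_1: rank ker ∂_1 − rank ∂_2 = (15 − 7) − 6 = 2, and the invariant factors of ∂_2 are all 1, so H_1 ≅ Z^2.
  H_2: rank ker ∂_2 − rank ∂_3 = (6 − 6) − 0 = 0, and there is no ∂_3, so H_2 ≅ 0.

H_0 ≅ Z,  H_1 ≅ Z^2,  H_2 = 0.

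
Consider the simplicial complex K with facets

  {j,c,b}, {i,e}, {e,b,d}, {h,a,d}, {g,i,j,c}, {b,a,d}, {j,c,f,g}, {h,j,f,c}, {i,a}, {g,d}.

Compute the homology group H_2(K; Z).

Order the vertices as a < b < c < d < e < f < g < h < i < j. Listing each simplex with vertices in this order, K has dimension 3 with simplices:

  0-simplices (10): a, b, c, d, e, f, g, h, i, j
  1-simplices (24): ab, ad, ah, ai, bc, bd, be, bj, cf, cg, ch, ci, cj, de, dg, dh, ei, fg, fh, fj, gi, gj, hj, ij
  2-simplices (14): abd, adh, bcj, bde, cfg, cfh, cfj, cgi, cgj, chj, cij, fgj, fhj, gij
  3-simplices (3): cfgj, cfhj, cgij

giving chain groups C_0 ≅ Z^10, C_1 ≅ Z^24, C_2 ≅ Z^14, C_3 ≅ Z^3.

The boundary map ∂_1: C_1 → C_0 is given by ∂[p,q] = [q] − [p]. For instance
  ∂bj = j − b.
The resulting 10×24 matrix has rank 9, and its Smith normal form has invariant factors (1,1,1,1,1,1,1,1,1).

Boundary ∂_2: C_2 → C_1 maps a triangle to the signed sum of its edges. For instance
  ∂cgi = gi − ci + cg,
  ∂abd = bd − ad + ab.
The resulting 24×14 matrix has rank 11, and its Smith normal form has invariant factors (1,1,1,1,1,1,1,1,1,1,1).

The boundary map ∂_3: C_3 → C_2 sends each 3-simplex σ to the alternating sum Σ_i (−1)^i (σ with its i-th vertex removed). For instance
  ∂cfgj = fgj − cgj + cfj − cfg,
  ∂cfhj = fhj − chj + cfj − cfh.
The resulting 14×3 matrix has rank 3, and its Smith normal form has invariant factors (1,1,1).

Computing H_k = (kernel of ∂_k) / (image of ∂_{k+1}):

  H_2: rank ker ∂_2 − rank ∂_3 = (14 − 11) − 3 = 0, and the invariant factors of ∂_3 are all 1, so H_2 = 0.

H_2 ≅ 0.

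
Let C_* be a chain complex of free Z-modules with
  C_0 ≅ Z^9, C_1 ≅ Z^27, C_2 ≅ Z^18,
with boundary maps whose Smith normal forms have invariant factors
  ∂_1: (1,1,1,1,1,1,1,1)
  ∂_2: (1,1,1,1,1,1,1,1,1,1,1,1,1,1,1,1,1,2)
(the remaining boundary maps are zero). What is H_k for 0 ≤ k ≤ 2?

H_0: b_0 = 9 − 0 − 8 = 1; torsion from ∂_1 factors > 1: none. So H_0 ≅ Z.
H_1: b_1 = 27 − 8 − 18 = 1; torsion from ∂_2 factors > 1: [2]. So H_1 ≅ Z ⊕ Z/2Z.
H_2: b_2 = 18 − 18 − 0 = 0; torsion from ∂_3 factors > 1: none. So H_2 ≅ 0.

H_0 ≅ Z,  H_1 ≅ Z ⊕ Z/2Z,  H_2 = 0.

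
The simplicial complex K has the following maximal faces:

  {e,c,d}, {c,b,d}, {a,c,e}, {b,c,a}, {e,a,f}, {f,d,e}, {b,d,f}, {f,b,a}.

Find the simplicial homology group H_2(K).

Fix the vertex order a < b < c < d < e < f and write every simplex with vertices in increasing order. Then dim K = 2 and the simplices of K are:

  0-simplices (6): a, b, c, d, e, f
  1-simplices (12): ab, ac, ae, af, bc, bd, bf, cd, ce, de, df, ef
  2-simplices (8): abc, abf, ace, aef, bcd, bdf, cde, def

so the chain groups are C_0 ≅ Z^6, C_1 ≅ Z^12, C_2 ≅ Z^8.

Boundary ∂_1: C_1 → C_0 is given by ∂[p,q] = [q] − [p]. For instance
  ∂ab = b − a.
As a 6×12 matrix over Z this has rank 5, with invariant factors (1,1,1,1,1).

The boundary map ∂_2: C_2 → C_1 sends each 2-simplex [p,q,r] to [q,r] − [p,r] + [p,q]. For instance
  ∂ace = ce − ae + ac,
  ∂bdf = df − bf + bd.
The 12×8 boundary matrix has rank 7 and Smith normal form diag(1,1,1,1,1,1,1).

Reading off H_k = ker ∂_k / im ∂_{k+1}:

  H_2: rank ker ∂_2 − rank ∂_3 = (8 − 7) − 0 = 1, and there is no ∂_3, so H_2 = Z.

H_2 = Z.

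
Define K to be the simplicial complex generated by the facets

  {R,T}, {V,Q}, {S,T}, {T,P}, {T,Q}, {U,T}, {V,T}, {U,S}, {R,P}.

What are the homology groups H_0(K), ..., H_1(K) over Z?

Fix the vertex order P < Q < R < S < T < U < V and write every simplex with vertices in increasing order. Then dim K = 1 and the simplices of K are:

  0-simplices (7): P, Q, R, S, T, U, V
  1-simplices (9): PR, PT, QT, QV, RT, ST, SU, TU, TV

Hence C_0 ≅ Z^7, C_1 ≅ Z^9.

The boundary map ∂_1: C_1 → C_0 sends each edge [p,q] (with p < q) to q − p.
This gives a 7×9 integer matrix of rank 6; reducing to Smith normal form yields diagonal entries (1,1,1,1,1,1).

From H_k ≅ ker(∂_k) / im(∂_{k+1}) we obtain:

  H_0: rank C_0 − rank ∂_1 = 7 − 6 = 1, and the invariant factors of ∂_1 are all 1, so H_0 ≅ Z.
  H_1: rank ker ∂_1 − rank ∂_2 = (9 − 6) − 0 = 3, and there is no ∂_2, so H_1 ≅ Z^3.

As a check, the Euler characteristic is 7 − 9 = -2, which agrees with 1 − 3 = -2.
(K is a triangulation of a wedge of 3 circles.)

H_0 = Z,  H_1 = Z^3.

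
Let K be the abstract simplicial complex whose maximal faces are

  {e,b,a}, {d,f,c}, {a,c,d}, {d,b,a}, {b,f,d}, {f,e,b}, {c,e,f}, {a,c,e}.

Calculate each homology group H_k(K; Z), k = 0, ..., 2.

H_0 = Z,  H_1 = 0,  H_2 = Z.

K has 6 vertices, 12 edges, 8 triangles.
rank ∂_0 = 0, rank ∂_1 = 5 ⇒ b_0 = 6 − 0 − 5 = 1; all invariant factors of ∂_1 are 1 so no torsion. So H_0 = Z.
rank ∂_1 = 5, rank ∂_2 = 7 ⇒ b_1 = 12 − 5 − 7 = 0; all invariant factors of ∂_2 are 1 so no torsion. So H_1 = 0.
rank ∂_2 = 7, rank ∂_3 = 0 ⇒ b_2 = 8 − 7 − 0 = 1. So H_2 = Z.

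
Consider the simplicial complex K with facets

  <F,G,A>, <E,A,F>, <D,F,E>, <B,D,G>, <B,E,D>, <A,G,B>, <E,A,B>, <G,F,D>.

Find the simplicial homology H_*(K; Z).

Fix the vertex order A < B < D < E < F < G and write every simplex with vertices in increasing order. Then dim K = 2 and the simplices of K are:

  0-simplices (6): A, B, D, E, F, G
  1-simplices (12): AB, AE, AF, AG, BD, BE, BG, DE, DF, DG, EF, FG
  2-simplices (8): ABE, ABG, AEF, AFG, BDE, BDG, DEF, DFG

giving chain groups C_0 ≅ Z^6, C_1 ≅ Z^12, C_2 ≅ Z^8.

∂_1: C_1 → C_0 sends each edge [p,q] (with p < q) to q − p. For instance
  ∂FG = G − F.
As a 6×12 matrix over Z this has rank 5, with invariant factors (1,1,1,1,1).

The boundary map ∂_2: C_2 → C_1 maps a triangle to the signed sum of its edges. For instance
  ∂AEF = EF − AF + AE,
  ∂BDG = DG − BG + BD.
This gives a 12×8 integer matrix of rank 7; reducing to Smith normal form yields diagonal entries (1,1,1,1,1,1,1).

Reading off H_k = ker ∂_k / im ∂_{k+1}:

  H_0: rank C_0 − rank ∂_1 = 6 − 5 = 1, and the invariant factors of ∂_1 are all 1, so H_0 = Z.
  H_1: rank ker ∂_1 − rank ∂_2 = (12 − 5) − 7 = 0, and the invariant factors of ∂_2 are all 1, so H_1 = 0.
  H_2: rank ker ∂_2 − rank ∂_3 = (8 − 7) − 0 = 1, and there is no ∂_3, so H_2 = Z.

As a check, the Euler characteristic is 6 − 12 + 8 = 2, which agrees with 1 − 0 + 1 = 2.

H_0 ≅ Z,  H_1 = 0,  H_2 ≅ Z.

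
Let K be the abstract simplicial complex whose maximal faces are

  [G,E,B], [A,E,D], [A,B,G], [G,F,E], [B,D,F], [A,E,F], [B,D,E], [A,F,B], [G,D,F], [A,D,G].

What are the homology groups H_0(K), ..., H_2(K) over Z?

H_0 = Z,  H_1 = Z/2Z,  H_2 = 0.

K has 6 vertices, 15 edges, 10 triangles.
rank ∂_0 = 0, rank ∂_1 = 5 ⇒ b_0 = 6 − 0 − 5 = 1; all invariant factors of ∂_1 are 1 so no torsion. So H_0 ≅ Z.
rank ∂_1 = 5, rank ∂_2 = 10 ⇒ b_1 = 15 − 5 − 10 = 0; ∂_2 has invariant factor(s) [2] giving torsion. So H_1 ≅ Z/2Z.
rank ∂_2 = 10, rank ∂_3 = 0 ⇒ b_2 = 10 − 10 − 0 = 0. So H_2 ≅ 0.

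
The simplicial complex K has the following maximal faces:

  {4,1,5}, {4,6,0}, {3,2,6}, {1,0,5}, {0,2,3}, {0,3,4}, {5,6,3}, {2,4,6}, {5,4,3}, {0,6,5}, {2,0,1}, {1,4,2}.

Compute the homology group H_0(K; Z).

H_0 ≅ Z.

Take the total order 0 < 1 < 2 < 3 < 4 < 5 < 6 on the vertex set. Then K (dimension 2) consists of the simplices:

  0-simplices (7): [0], [1], [2], [3], [4], [5], [6]
  1-simplices (18): [0,1], [0,2], [0,3], [0,4], [0,5], [0,6], [1,2], [1,4], [1,5], [2,3], [2,4], [2,6], [3,4], [3,5], [3,6], [4,5], [4,6], [5,6]
  2-simplices (12): [0,1,2], [0,1,5], [0,2,3], [0,3,4], [0,4,6], [0,5,6], [1,2,4], [1,4,5], [2,3,6], [2,4,6], [3,4,5], [3,5,6]

giving chain groups C_0 ≅ Z^7, C_1 ≅ Z^18, C_2 ≅ Z^12.

The boundary map ∂_1: C_1 → C_0 is given by ∂[p,q] = [q] − [p].
The 7×18 boundary matrix has rank 6 and Smith normal form diag(1,1,1,1,1,1).

Boundary ∂_2: C_2 → C_1 sends each 2-simplex [p,q,r] to [q,r] − [p,r] + [p,q]. For instance
  ∂[0,3,4] = [3,4] − [0,4] + [0,3],
  ∂[2,4,6] = [4,6] − [2,6] + [2,4].
This gives a 18×12 integer matrix of rank 12; reducing to Smith normal form yields diagonal entries (1,1,1,1,1,1,1,1,1,1,1,2).

Computing H_k = (kernel of ∂_k) / (image of ∂_{k+1}):

  H_0: rank C_0 − rank ∂_1 = 7 − 6 = 1, and the invariant factors of ∂_1 are all 1, so H_0 = Z.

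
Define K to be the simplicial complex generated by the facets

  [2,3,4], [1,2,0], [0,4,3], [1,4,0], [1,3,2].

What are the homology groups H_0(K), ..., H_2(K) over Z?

H_0 = Z,  H_1 = Z,  H_2 = 0.

We work with the vertex ordering 0 < 1 < 2 < 3 < 4. The simplices of K, each written with vertices in increasing order, are:

  0-simplices (5): [0], [1], [2], [3], [4]
  1-simplices (10): [0,1], [0,2], [0,3], [0,4], [1,2], [1,3], [1,4], [2,3], [2,4], [3,4]
  2-simplices (5): [0,1,2], [0,1,4], [0,3,4], [1,2,3], [2,3,4]

giving chain groups C_0 ≅ Z^5, C_1 ≅ Z^10, C_2 ≅ Z^5.

The boundary map ∂_1: C_1 → C_0 is given by ∂[p,q] = [q] − [p]. For instance
  ∂[2,4] = [4] − [2].
The 5×10 boundary matrix has rank 4 and Smith normal form diag(1,1,1,1).

The boundary map ∂_2: C_2 → C_1 sends each 2-simplex [p,q,r] to [q,r] − [p,r] + [p,q]. For instance
  ∂[0,1,4] = [1,4] − [0,4] + [0,1],
  ∂[1,2,3] = [2,3] − [1,3] + [1,2].
As a 10×5 matrix over Z this has rank 5, with invariant factors (1,1,1,1,1).

From H_k ≅ ker(∂_k) / im(∂_{k+1}) we obtain:

  H_0: rank C_0 − rank ∂_1 = 5 − 4 = 1, and the invariant factors of ∂_1 are all 1, so H_0 = Z.
  H_1: rank ker ∂_1 − rank ∂_2 = (10 − 4) − 5 = 1, and the invariant factors of ∂_2 are all 1, so H_1 = Z.
  H_2: rank ker ∂_2 − rank ∂_3 = (5 − 5) − 0 = 0, and there is no ∂_3, so H_2 = 0.

As a check, the Euler characteristic is 5 − 10 + 5 = 0, which agrees with 1 − 1 + 0 = 0.
(K is a triangulation of the Möbius band.)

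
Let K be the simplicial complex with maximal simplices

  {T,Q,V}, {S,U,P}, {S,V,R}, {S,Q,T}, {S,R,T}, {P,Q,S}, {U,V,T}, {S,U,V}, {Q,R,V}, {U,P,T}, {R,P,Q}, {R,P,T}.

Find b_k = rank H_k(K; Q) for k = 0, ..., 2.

Fix the vertex order P < Q < R < S < T < U < V and write every simplex with vertices in increasing order. Then dim K = 2 and the simplices of K are:

  0-simplices (7): P, Q, R, S, T, U, V
  1-simplices (18): PQ, PR, PS, PT, PU, QR, QS, QT, QV, RS, RT, RV, ST, SU, SV, TU, TV, UV
  2-simplices (12): PQR, PQS, PRT, PSU, PTU, QRV, QST, QTV, RST, RSV, SUV, TUV

so the chain groups are C_0 ≅ Z^7, C_1 ≅ Z^18, C_2 ≅ Z^12.

The boundary map ∂_1: C_1 → C_0 sends each edge [p,q] (with p < q) to q − p. For instance
  ∂RS = S − R.
This gives a 7×18 integer matrix of rank 6; reducing to Smith normal form yields diagonal entries (1,1,1,1,1,1).

∂_2: C_2 → C_1 sends each 2-simplex [p,q,r] to [q,r] − [p,r] + [p,q]. For instance
  ∂PQR = QR − PR + PQ,
  ∂PTU = TU − PU + PT.
The resulting 18×12 matrix has rank 12, and its Smith normal form has invariant factors (1,1,1,1,1,1,1,1,1,1,1,2).

Computing H_k = (kernel of ∂_k) / (image of ∂_{k+1}):

  H_0: rank C_0 − rank ∂_1 = 7 − 6 = 1, and the invariant factors of ∂_1 are all 1, so H_0 ≅ Z.
  H_1: rank ker ∂_1 − rank ∂_2 = (18 − 6) − 12 = 0, and ∂_2 has invariant factor 2 > 1, so H_1 ≅ Z/2Z.
  H_2: rank ker ∂_2 − rank ∂_3 = (12 − 12) − 0 = 0, and there is no ∂_3, so H_2 ≅ 0.

As a check, the Euler characteristic is 7 − 18 + 12 = 1, which agrees with 1 − 0 + 0 = 1.

Hence the Betti numbers are b_0 = 1, b_1 = 0, b_2 = 0.

b_0 = 1, b_1 = 0, b_2 = 0.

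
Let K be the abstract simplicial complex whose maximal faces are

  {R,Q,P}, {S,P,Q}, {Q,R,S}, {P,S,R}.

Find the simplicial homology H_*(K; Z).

Take the total order P < Q < R < S on the vertex set. Then K (dimension 2) consists of the simplices:

  0-simplices (4): P, Q, R, S
  1-simplices (6): PQ, PR, PS, QR, QS, RS
  2-simplices (4): PQR, PQS, PRS, QRS

Hence C_0 ≅ Z^4, C_1 ≅ Z^6, C_2 ≅ Z^4.

∂_1: C_1 → C_0 sends each edge [p,q] (with p < q) to q − p. For instance
  ∂PR = R − P.
As a 4×6 matrix over Z this has rank 3, with invariant factors (1,1,1).

∂_2: C_2 → C_1 acts by ∂[p,q,r] = [q,r] − [p,r] + [p,q]. For instance
  ∂PQS = QS − PS + PQ,
  ∂PRS = RS − PS + PR.
As a 6×4 matrix over Z this has rank 3, with invariant factors (1,1,1).

Reading off H_k = ker ∂_k / im ∂_{k+1}:

  H_0: rank C_0 − rank ∂_1 = 4 − 3 = 1, and the invariant factors of ∂_1 are all 1, so H_0 = Z.
  H_1: rank ker ∂_1 − rank ∂_2 = (6 − 3) − 3 = 0, and the invariant factors of ∂_2 are all 1, so H_1 = 0.
  H_2: rank ker ∂_2 − rank ∂_3 = (4 − 3) − 0 = 1, and there is no ∂_3, so H_2 = Z.

H_0 = Z,  H_1 = 0,  H_2 = Z.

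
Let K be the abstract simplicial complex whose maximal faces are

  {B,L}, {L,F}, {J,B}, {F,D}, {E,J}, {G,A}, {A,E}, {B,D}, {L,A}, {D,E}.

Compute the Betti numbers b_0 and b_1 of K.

K has 8 vertices, 10 edges.
rank ∂_0 = 0, rank ∂_1 = 7 ⇒ b_0 = 8 − 0 − 7 = 1; all invariant factors of ∂_1 are 1 so no torsion. So H_0 ≅ Z.
rank ∂_1 = 7, rank ∂_2 = 0 ⇒ b_1 = 10 − 7 − 0 = 3. So H_1 ≅ Z^3.

b_0 = 1, b_1 = 3.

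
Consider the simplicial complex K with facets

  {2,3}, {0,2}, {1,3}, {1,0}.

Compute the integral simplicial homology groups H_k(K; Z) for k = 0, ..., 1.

Fix the vertex order 0 < 1 < 2 < 3 and write every simplex with vertices in increasing order. Then dim K = 1 and the simplices of K are:

  0-simplices (4): [0], [1], [2], [3]
  1-simplices (4): [0,1], [0,2], [1,3], [2,3]

Hence C_0 ≅ Z^4, C_1 ≅ Z^4.

∂_1: C_1 → C_0 is given by ∂[p,q] = [q] − [p].
The 4×4 boundary matrix has rank 3 and Smith normal form diag(1,1,1).

Reading off H_k = ker ∂_k / im ∂_{k+1}:

  H_0: rank C_0 − rank ∂_1 = 4 − 3 = 1, and the invariant factors of ∂_1 are all 1, so H_0 = Z.
  H_1: rank ker ∂_1 − rank ∂_2 = (4 − 3) − 0 = 1, and there is no ∂_2, so H_1 = Z.

H_0 ≅ Z,  H_1 ≅ Z.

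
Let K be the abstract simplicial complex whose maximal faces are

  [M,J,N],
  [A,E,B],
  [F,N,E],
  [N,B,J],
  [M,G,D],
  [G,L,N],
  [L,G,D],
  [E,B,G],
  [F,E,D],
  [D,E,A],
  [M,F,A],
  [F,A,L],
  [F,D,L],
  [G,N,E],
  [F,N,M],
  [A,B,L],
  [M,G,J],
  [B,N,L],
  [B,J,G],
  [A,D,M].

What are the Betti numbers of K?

Order the vertices as A < B < D < E < F < G < J < L < M < N. Listing each simplex with vertices in this order, K has dimension 2 with simplices:

  0-simplices (10): A, B, D, E, F, G, J, L, M, N
  1-simplices (30): AB, AD, AE, AF, AL, AM, BE, BG, BJ, BL, BN, DE, DF, DG, DL, DM, EF, EG, EN, FL, FM, FN, GJ, GL, GM, GN, JM, JN, LN, MN
  2-simplices (20): ABE, ABL, ADE, ADM, AFL, AFM, BEG, BGJ, BJN, BLN, DEF, DFL, DGL, DGM, EFN, EGN, FMN, GJM, GLN, JMN

Hence C_0 ≅ Z^10, C_1 ≅ Z^30, C_2 ≅ Z^20.

The boundary map ∂_1: C_1 → C_0 is given by ∂[p,q] = [q] − [p].
As a 10×30 matrix over Z this has rank 9, with invariant factors (1,1,1,1,1,1,1,1,1).

The boundary map ∂_2: C_2 → C_1 maps a triangle to the signed sum of its edges. For instance
  ∂AFM = FM − AM + AF,
  ∂BJN = JN − BN + BJ.
As a 30×20 matrix over Z this has rank 20, with invariant factors (1,1,1,1,1,1,1,1,1,1,1,1,1,1,1,1,1,1,1,2).

From H_k ≅ ker(∂_k) / im(∂_{k+1}) we obtain:

  H_0: rank C_0 − rank ∂_1 = 10 − 9 = 1, and the invariant factors of ∂_1 are all 1, so H_0 ≅ Z.
  H_1: rank ker ∂_1 − rank ∂_2 = (30 − 9) − 20 = 1, and ∂_2 has invariant factor 2 > 1, so H_1 ≅ Z ⊕ Z/2.
  H_2: rank ker ∂_2 − rank ∂_3 = (20 − 20) − 0 = 0, and there is no ∂_3, so H_2 ≅ 0.

As a check, the Euler characteristic is 10 − 30 + 20 = 0, which agrees with 1 − 1 + 0 = 0.

Hence the Betti numbers are b_0 = 1, b_1 = 1, b_2 = 0.

b_0 = 1, b_1 = 1, b_2 = 0.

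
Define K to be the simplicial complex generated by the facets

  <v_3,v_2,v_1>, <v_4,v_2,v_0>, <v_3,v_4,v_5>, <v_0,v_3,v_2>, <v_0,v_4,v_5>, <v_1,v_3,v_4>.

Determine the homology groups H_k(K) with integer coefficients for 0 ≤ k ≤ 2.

Take the total order v_0 < v_1 < v_2 < v_3 < v_4 < v_5 on the vertex set. Then K (dimension 2) consists of the simplices:

  0-simplices (6): [v_0], [v_1], [v_2], [v_3], [v_4], [v_5]
  1-simplices (12): [v_0,v_2], [v_0,v_3], [v_0,v_4], [v_0,v_5], [v_1,v_2], [v_1,v_3], [v_1,v_4], [v_2,v_3], [v_2,v_4], [v_3,v_4], [v_3,v_5], [v_4,v_5]
  2-simplices (6): [v_0,v_2,v_3], [v_0,v_2,v_4], [v_0,v_4,v_5], [v_1,v_2,v_3], [v_1,v_3,v_4], [v_3,v_4,v_5]

so the chain groups are C_0 ≅ Z^6, C_1 ≅ Z^12, C_2 ≅ Z^6.

Boundary ∂_1: C_1 → C_0 is given by ∂[p,q] = [q] − [p].
The 6×12 boundary matrix has rank 5 and Smith normal form diag(1,1,1,1,1).

The boundary map ∂_2: C_2 → C_1 acts by ∂[p,q,r] = [q,r] − [p,r] + [p,q]. For instance
  ∂[v_1,v_2,v_3] = [v_2,v_3] − [v_1,v_3] + [v_1,v_2],
  ∂[v_0,v_4,v_5] = [v_4,v_5] − [v_0,v_5] + [v_0,v_4].
The resulting 12×6 matrix has rank 6, and its Smith normal form has invariant factors (1,1,1,1,1,1).

Computing H_k = (kernel of ∂_k) / (image of ∂_{k+1}):

  H_0: rank C_0 − rank ∂_1 = 6 − 5 = 1, and the invariant factors of ∂_1 are all 1, so H_0 = Z.
  H_1: rank ker ∂_1 − rank ∂_2 = (12 − 5) − 6 = 1, and the invariant factors of ∂_2 are all 1, so H_1 = Z.
  H_2: rank ker ∂_2 − rank ∂_3 = (6 − 6) − 0 = 0, and there is no ∂_3, so H_2 = 0.

H_0 = Z,  H_1 = Z,  H_2 = 0.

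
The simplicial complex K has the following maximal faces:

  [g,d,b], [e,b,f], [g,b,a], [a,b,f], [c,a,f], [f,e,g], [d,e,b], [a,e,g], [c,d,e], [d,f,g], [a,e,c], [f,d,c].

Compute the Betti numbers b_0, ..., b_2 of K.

b_0 = 1, b_1 = 0, b_2 = 0.

Fix the vertex order a < b < c < d < e < f < g and write every simplex with vertices in increasing order. Then dim K = 2 and the simplices of K are:

  0-simplices (7): a, b, c, d, e, f, g
  1-simplices (18): ab, ac, ae, af, ag, bd, be, bf, bg, cd, ce, cf, de, df, dg, ef, eg, fg
  2-simplices (12): abf, abg, ace, acf, aeg, bde, bdg, bef, cde, cdf, dfg, efg

giving chain groups C_0 ≅ Z^7, C_1 ≅ Z^18, C_2 ≅ Z^12.

Boundary ∂_1: C_1 → C_0 maps an edge to its endpoints' difference, ∂[p,q] = q − p. For instance
  ∂cd = d − c.
The 7×18 boundary matrix has rank 6 and Smith normal form diag(1,1,1,1,1,1).

The boundary map ∂_2: C_2 → C_1 acts by ∂[p,q,r] = [q,r] − [p,r] + [p,q]. For instance
  ∂bdg = dg − bg + bd,
  ∂efg = fg − eg + ef.
The 18×12 boundary matrix has rank 12 and Smith normal form diag(1,1,1,1,1,1,1,1,1,1,1,2).

Now H_k = ker ∂_k / im ∂_{k+1}, so:

  H_0: rank C_0 − rank ∂_1 = 7 − 6 = 1, and the invariant factors of ∂_1 are all 1, so H_0 ≅ Z.
  H_1: rank ker ∂_1 − rank ∂_2 = (18 − 6) − 12 = 0, and ∂_2 has invariant factor 2 > 1, so H_1 ≅ Z/2Z.
  H_2: rank ker ∂_2 − rank ∂_3 = (12 − 12) − 0 = 0, and there is no ∂_3, so H_2 ≅ 0.

As a check, the Euler characteristic is 7 − 18 + 12 = 1, which agrees with 1 − 0 + 0 = 1.
(K is a triangulation of the real projective plane RP^2.)

Hence the Betti numbers are b_0 = 1, b_1 = 0, b_2 = 0.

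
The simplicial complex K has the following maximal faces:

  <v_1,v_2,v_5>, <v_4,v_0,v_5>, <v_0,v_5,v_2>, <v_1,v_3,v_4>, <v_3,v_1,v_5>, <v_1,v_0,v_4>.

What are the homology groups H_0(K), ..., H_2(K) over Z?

Fix the vertex order v_0 < v_1 < v_2 < v_3 < v_4 < v_5 and write every simplex with vertices in increasing order. Then dim K = 2 and the simplices of K are:

  0-simplices (6): [v_0], [v_1], [v_2], [v_3], [v_4], [v_5]
  1-simplices (12): [v_0,v_1], [v_0,v_2], [v_0,v_4], [v_0,v_5], [v_1,v_2], [v_1,v_3], [v_1,v_4], [v_1,v_5], [v_2,v_5], [v_3,v_4], [v_3,v_5], [v_4,v_5]
  2-simplices (6): [v_0,v_1,v_4], [v_0,v_2,v_5], [v_0,v_4,v_5], [v_1,v_2,v_5], [v_1,v_3,v_4], [v_1,v_3,v_5]

Hence C_0 ≅ Z^6, C_1 ≅ Z^12, C_2 ≅ Z^6.

∂_1: C_1 → C_0 sends each edge [p,q] (with p < q) to q − p. For instance
  ∂[v_3,v_4] = [v_4] − [v_3].
The resulting 6×12 matrix has rank 5, and its Smith normal form has invariant factors (1,1,1,1,1).

∂_2: C_2 → C_1 sends each 2-simplex [p,q,r] to [q,r] − [p,r] + [p,q]. For instance
  ∂[v_1,v_2,v_5] = [v_2,v_5] − [v_1,v_5] + [v_1,v_2],
  ∂[v_0,v_2,v_5] = [v_2,v_5] − [v_0,v_5] + [v_0,v_2].
This gives a 12×6 integer matrix of rank 6; reducing to Smith normal form yields diagonal entries (1,1,1,1,1,1).

From H_k ≅ ker(∂_k) / im(∂_{k+1}) we obtain:

  H_0: rank C_0 − rank ∂_1 = 6 − 5 = 1, and the invariant factors of ∂_1 are all 1, so H_0 = Z.
  H_1: rank ker ∂_1 − rank ∂_2 = (12 − 5) − 6 = 1, and the invariant factors of ∂_2 are all 1, so H_1 = Z.
  H_2: rank ker ∂_2 − rank ∂_3 = (6 − 6) − 0 = 0, and there is no ∂_3, so H_2 = 0.

As a check, the Euler characteristic is 6 − 12 + 6 = 0, which agrees with 1 − 1 + 0 = 0.

H_0 = Z,  H_1 = Z,  H_2 = 0.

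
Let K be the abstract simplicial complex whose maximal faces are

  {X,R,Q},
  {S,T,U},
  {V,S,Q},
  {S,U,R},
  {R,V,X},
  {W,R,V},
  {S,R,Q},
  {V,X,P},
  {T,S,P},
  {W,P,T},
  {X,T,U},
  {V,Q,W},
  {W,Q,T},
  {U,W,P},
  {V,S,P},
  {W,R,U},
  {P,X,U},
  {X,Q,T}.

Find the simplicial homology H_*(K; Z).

Fix the vertex order P < Q < R < S < T < U < V < W < X and write every simplex with vertices in increasing order. Then dim K = 2 and the simplices of K are:

  0-simplices (9): P, Q, R, S, T, U, V, W, X
  1-simplices (27): PS, PT, PU, PV, PW, PX, QR, QS, QT, QV, QW, QX, RS, RU, RV, RW, RX, ST, SU, SV, TU, TW, TX, UW, UX, VW, VX
  2-simplices (18): PST, PSV, PTW, PUW, PUX, PVX, QRS, QRX, QSV, QTW, QTX, QVW, RSU, RUW, RVW, RVX, STU, TUX

giving chain groups C_0 ≅ Z^9, C_1 ≅ Z^27, C_2 ≅ Z^18.

The boundary map ∂_1: C_1 → C_0 sends each edge [p,q] (with p < q) to q − p.
As a 9×27 matrix over Z this has rank 8, with invariant factors (1,1,1,1,1,1,1,1).

∂_2: C_2 → C_1 maps a triangle to the signed sum of its edges. For instance
  ∂PVX = VX − PX + PV,
  ∂RUW = UW − RW + RU.
This gives a 27×18 integer matrix of rank 18; reducing to Smith normal form yields diagonal entries (1,1,1,1,1,1,1,1,1,1,1,1,1,1,1,1,1,2).

Reading off H_k = ker ∂_k / im ∂_{k+1}:

  H_0: rank C_0 − rank ∂_1 = 9 − 8 = 1, and the invariant factors of ∂_1 are all 1, so H_0 = Z.
  H_1: rank ker ∂_1 − rank ∂_2 = (27 − 8) − 18 = 1, and ∂_2 has invariant factor 2 > 1, so H_1 = Z ⊕ Z/2Z.
  H_2: rank ker ∂_2 − rank ∂_3 = (18 − 18) − 0 = 0, and there is no ∂_3, so H_2 = 0.

H_0 ≅ Z,  H_1 ≅ Z ⊕ Z/2Z,  H_2 = 0.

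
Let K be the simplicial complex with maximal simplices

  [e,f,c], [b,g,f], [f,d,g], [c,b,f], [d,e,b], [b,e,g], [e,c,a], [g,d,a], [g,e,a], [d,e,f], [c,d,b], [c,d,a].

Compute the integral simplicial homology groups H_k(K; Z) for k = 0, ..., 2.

H_0 ≅ Z,  H_1 ≅ Z/2,  H_2 = 0.

Fix the vertex order a < b < c < d < e < f < g and write every simplex with vertices in increasing order. Then dim K = 2 and the simplices of K are:

  0-simplices (7): a, b, c, d, e, f, g
  1-simplices (18): ac, ad, ae, ag, bc, bd, be, bf, bg, cd, ce, cf, de, df, dg, ef, eg, fg
  2-simplices (12): acd, ace, adg, aeg, bcd, bcf, bde, beg, bfg, cef, def, dfg

so the chain groups are C_0 ≅ Z^7, C_1 ≅ Z^18, C_2 ≅ Z^12.

∂_1: C_1 → C_0 maps an edge to its endpoints' difference, ∂[p,q] = q − p. For instance
  ∂ae = e − a.
As a 7×18 matrix over Z this has rank 6, with invariant factors (1,1,1,1,1,1).

The boundary map ∂_2: C_2 → C_1 acts by ∂[p,q,r] = [q,r] − [p,r] + [p,q]. For instance
  ∂bfg = fg − bg + bf,
  ∂aeg = eg − ag + ae.
The 18×12 boundary matrix has rank 12 and Smith normal form diag(1,1,1,1,1,1,1,1,1,1,1,2).

From H_k ≅ ker(∂_k) / im(∂_{k+1}) we obtain:

  H_0: rank C_0 − rank ∂_1 = 7 − 6 = 1, and the invariant factors of ∂_1 are all 1, so H_0 = Z.
  H_1: rank ker ∂_1 − rank ∂_2 = (18 − 6) − 12 = 0, and ∂_2 has invariant factor 2 > 1, so H_1 = Z/2.
  H_2: rank ker ∂_2 − rank ∂_3 = (12 − 12) − 0 = 0, and there is no ∂_3, so H_2 = 0.

As a check, the Euler characteristic is 7 − 18 + 12 = 1, which agrees with 1 − 0 + 0 = 1.
(K is a triangulation of the real projective plane RP^2.)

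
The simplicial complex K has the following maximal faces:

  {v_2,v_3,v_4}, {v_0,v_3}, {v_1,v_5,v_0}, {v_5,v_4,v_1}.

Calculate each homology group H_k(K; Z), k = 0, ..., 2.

H_0 = Z,  H_1 = Z,  H_2 = 0.

Order the vertices as v_0 < v_1 < v_2 < v_3 < v_4 < v_5. Listing each simplex with vertices in this order, K has dimension 2 with simplices:

  0-simplices (6): [v_0], [v_1], [v_2], [v_3], [v_4], [v_5]
  1-simplices (9): [v_0,v_1], [v_0,v_3], [v_0,v_5], [v_1,v_4], [v_1,v_5], [v_2,v_3], [v_2,v_4], [v_3,v_4], [v_4,v_5]
  2-simplices (3): [v_0,v_1,v_5], [v_1,v_4,v_5], [v_2,v_3,v_4]

Hence C_0 ≅ Z^6, C_1 ≅ Z^9, C_2 ≅ Z^3.

Boundary ∂_1: C_1 → C_0 maps an edge to its endpoints' difference, ∂[p,q] = q − p.
This gives a 6×9 integer matrix of rank 5; reducing to Smith normal form yields diagonal entries (1,1,1,1,1).

Boundary ∂_2: C_2 → C_1 acts by ∂[p,q,r] = [q,r] − [p,r] + [p,q]. For instance
  ∂[v_2,v_3,v_4] = [v_3,v_4] − [v_2,v_4] + [v_2,v_3],
  ∂[v_0,v_1,v_5] = [v_1,v_5] − [v_0,v_5] + [v_0,v_1].
This gives a 9×3 integer matrix of rank 3; reducing to Smith normal form yields diagonal entries (1,1,1).

From H_k ≅ ker(∂_k) / im(∂_{k+1}) we obtain:

  H_0: rank C_0 − rank ∂_1 = 6 − 5 = 1, and the invariant factors of ∂_1 are all 1, so H_0 ≅ Z.
  H_1: rank ker ∂_1 − rank ∂_2 = (9 − 5) − 3 = 1, and the invariant factors of ∂_2 are all 1, so H_1 ≅ Z.
  H_2: rank ker ∂_2 − rank ∂_3 = (3 − 3) − 0 = 0, and there is no ∂_3, so H_2 ≅ 0.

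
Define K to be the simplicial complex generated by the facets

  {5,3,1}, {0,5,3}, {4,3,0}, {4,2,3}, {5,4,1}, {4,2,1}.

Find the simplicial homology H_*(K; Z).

Take the total order 0 < 1 < 2 < 3 < 4 < 5 on the vertex set. Then K (dimension 2) consists of the simplices:

  0-simplices (6): [0], [1], [2], [3], [4], [5]
  1-simplices (12): [0,3], [0,4], [0,5], [1,2], [1,3], [1,4], [1,5], [2,3], [2,4], [3,4], [3,5], [4,5]
  2-simplices (6): [0,3,4], [0,3,5], [1,2,4], [1,3,5], [1,4,5], [2,3,4]

Hence C_0 ≅ Z^6, C_1 ≅ Z^12, C_2 ≅ Z^6.

The boundary map ∂_1: C_1 → C_0 sends each edge [p,q] (with p < q) to q − p. For instance
  ∂[0,5] = [5] − [0].
As a 6×12 matrix over Z this has rank 5, with invariant factors (1,1,1,1,1).

∂_2: C_2 → C_1 maps a triangle to the signed sum of its edges. For instance
  ∂[1,3,5] = [3,5] − [1,5] + [1,3],
  ∂[2,3,4] = [3,4] − [2,4] + [2,3].
This gives a 12×6 integer matrix of rank 6; reducing to Smith normal form yields diagonal entries (1,1,1,1,1,1).

Now H_k = ker ∂_k / im ∂_{k+1}, so:

  H_0: rank C_0 − rank ∂_1 = 6 − 5 = 1, and the invariant factors of ∂_1 are all 1, so H_0 = Z.
  H_1: rank ker ∂_1 − rank ∂_2 = (12 − 5) − 6 = 1, and the invariant factors of ∂_2 are all 1, so H_1 = Z.
  H_2: rank ker ∂_2 − rank ∂_3 = (6 − 6) − 0 = 0, and there is no ∂_3, so H_2 = 0.

(K is a triangulation of the cylinder S^1 x I.)

H_0 = Z,  H_1 = Z,  H_2 = 0.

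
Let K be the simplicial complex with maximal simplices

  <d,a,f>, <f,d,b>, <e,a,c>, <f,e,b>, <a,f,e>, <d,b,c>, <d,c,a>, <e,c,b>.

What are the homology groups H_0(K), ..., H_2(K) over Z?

H_0 = Z,  H_1 = 0,  H_2 = Z.

Fix the vertex order a < b < c < d < e < f and write every simplex with vertices in increasing order. Then dim K = 2 and the simplices of K are:

  0-simplices (6): a, b, c, d, e, f
  1-simplices (12): ac, ad, ae, af, bc, bd, be, bf, cd, ce, df, ef
  2-simplices (8): acd, ace, adf, aef, bcd, bce, bdf, bef

Hence C_0 ≅ Z^6, C_1 ≅ Z^12, C_2 ≅ Z^8.

The boundary map ∂_1: C_1 → C_0 is given by ∂[p,q] = [q] − [p]. For instance
  ∂cd = d − c.
The resulting 6×12 matrix has rank 5, and its Smith normal form has invariant factors (1,1,1,1,1).

The boundary map ∂_2: C_2 → C_1 maps a triangle to the signed sum of its edges. For instance
  ∂acd = cd − ad + ac,
  ∂adf = df − af + ad.
The resulting 12×8 matrix has rank 7, and its Smith normal form has invariant factors (1,1,1,1,1,1,1).

Reading off H_k = ker ∂_k / im ∂_{k+1}:

  H_0: rank C_0 − rank ∂_1 = 6 − 5 = 1, and the invariant factors of ∂_1 are all 1, so H_0 ≅ Z.
  H_1: rank ker ∂_1 − rank ∂_2 = (12 − 5) − 7 = 0, and the invariant factors of ∂_2 are all 1, so H_1 ≅ 0.
  H_2: rank ker ∂_2 − rank ∂_3 = (8 − 7) − 0 = 1, and there is no ∂_3, so H_2 ≅ Z.

As a check, the Euler characteristic is 6 − 12 + 8 = 2, which agrees with 1 − 0 + 1 = 2.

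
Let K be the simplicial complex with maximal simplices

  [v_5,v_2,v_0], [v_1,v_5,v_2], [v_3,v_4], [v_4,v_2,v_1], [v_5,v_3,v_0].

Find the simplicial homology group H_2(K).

H_2 ≅ 0.

Order the vertices as v_0 < v_1 < v_2 < v_3 < v_4 < v_5. Listing each simplex with vertices in this order, K has dimension 2 with simplices:

  0-simplices (6): [v_0], [v_1], [v_2], [v_3], [v_4], [v_5]
  1-simplices (10): [v_0,v_2], [v_0,v_3], [v_0,v_5], [v_1,v_2], [v_1,v_4], [v_1,v_5], [v_2,v_4], [v_2,v_5], [v_3,v_4], [v_3,v_5]
  2-simplices (4): [v_0,v_2,v_5], [v_0,v_3,v_5], [v_1,v_2,v_4], [v_1,v_2,v_5]

Hence C_0 ≅ Z^6, C_1 ≅ Z^10, C_2 ≅ Z^4.

∂_1: C_1 → C_0 sends each edge [p,q] (with p < q) to q − p. For instance
  ∂[v_3,v_4] = [v_4] − [v_3].
The 6×10 boundary matrix has rank 5 and Smith normal form diag(1,1,1,1,1).

Boundary ∂_2: C_2 → C_1 maps a triangle to the signed sum of its edges. For instance
  ∂[v_1,v_2,v_5] = [v_2,v_5] − [v_1,v_5] + [v_1,v_2],
  ∂[v_0,v_2,v_5] = [v_2,v_5] − [v_0,v_5] + [v_0,v_2].
The resulting 10×4 matrix has rank 4, and its Smith normal form has invariant factors (1,1,1,1).

From H_k ≅ ker(∂_k) / im(∂_{k+1}) we obtain:

  H_2: rank ker ∂_2 − rank ∂_3 = (4 − 4) − 0 = 0, and there is no ∂_3, so H_2 ≅ 0.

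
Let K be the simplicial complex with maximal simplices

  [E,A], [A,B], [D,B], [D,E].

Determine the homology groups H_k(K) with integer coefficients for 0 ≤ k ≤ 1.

Take the total order A < B < D < E on the vertex set. Then K (dimension 1) consists of the simplices:

  0-simplices (4): A, B, D, E
  1-simplices (4): AB, AE, BD, DE

so the chain groups are C_0 ≅ Z^4, C_1 ≅ Z^4.

∂_1: C_1 → C_0 is given by ∂[p,q] = [q] − [p]. For instance
  ∂BD = D − B.
The resulting 4×4 matrix has rank 3, and its Smith normal form has invariant factors (1,1,1).

Computing H_k = (kernel of ∂_k) / (image of ∂_{k+1}):

  H_0: rank C_0 − rank ∂_1 = 4 − 3 = 1, and the invariant factors of ∂_1 are all 1, so H_0 ≅ Z.
  H_1: rank ker ∂_1 − rank ∂_2 = (4 − 3) − 0 = 1, and there is no ∂_2, so H_1 ≅ Z.

As a check, the Euler characteristic is 4 − 4 = 0, which agrees with 1 − 1 = 0.

H_0 = Z,  H_1 = Z.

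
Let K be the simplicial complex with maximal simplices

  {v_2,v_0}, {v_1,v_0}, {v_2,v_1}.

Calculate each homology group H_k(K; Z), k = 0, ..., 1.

Fix the vertex order v_0 < v_1 < v_2 and write every simplex with vertices in increasing order. Then dim K = 1 and the simplices of K are:

  0-simplices (3): [v_0], [v_1], [v_2]
  1-simplices (3): [v_0,v_1], [v_0,v_2], [v_1,v_2]

giving chain groups C_0 ≅ Z^3, C_1 ≅ Z^3.

Boundary ∂_1: C_1 → C_0 maps an edge to its endpoints' difference, ∂[p,q] = q − p.
As a 3×3 matrix over Z this has rank 2, with invariant factors (1,1).

From H_k ≅ ker(∂_k) / im(∂_{k+1}) we obtain:

  H_0: rank C_0 − rank ∂_1 = 3 − 2 = 1, and the invariant factors of ∂_1 are all 1, so H_0 ≅ Z.
  H_1: rank ker ∂_1 − rank ∂_2 = (3 − 2) − 0 = 1, and there is no ∂_2, so H_1 ≅ Z.

H_0 ≅ Z,  H_1 ≅ Z.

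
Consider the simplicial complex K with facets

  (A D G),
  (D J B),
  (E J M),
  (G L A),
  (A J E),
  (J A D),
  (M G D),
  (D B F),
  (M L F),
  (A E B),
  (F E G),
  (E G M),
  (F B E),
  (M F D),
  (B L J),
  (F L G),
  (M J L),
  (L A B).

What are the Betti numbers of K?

We work with the vertex ordering A < B < D < E < F < G < J < L < M. The simplices of K, each written with vertices in increasing order, are:

  0-simplices (9): A, B, D, E, F, G, J, L, M
  1-simplices (27): AB, AD, AE, AG, AJ, AL, BD, BE, BF, BJ, BL, DF, DG, DJ, DM, EF, EG, EJ, EM, FG, FL, FM, GL, GM, JL, JM, LM
  2-simplices (18): ABE, ABL, ADG, ADJ, AEJ, AGL, BDF, BDJ, BEF, BJL, DFM, DGM, EFG, EGM, EJM, FGL, FLM, JLM

giving chain groups C_0 ≅ Z^9, C_1 ≅ Z^27, C_2 ≅ Z^18.

The boundary map ∂_1: C_1 → C_0 is given by ∂[p,q] = [q] − [p]. For instance
  ∂BL = L − B.
The resulting 9×27 matrix has rank 8, and its Smith normal form has invariant factors (1,1,1,1,1,1,1,1).

Boundary ∂_2: C_2 → C_1 maps a triangle to the signed sum of its edges. For instance
  ∂BDJ = DJ − BJ + BD,
  ∂ADJ = DJ − AJ + AD.
As a 27×18 matrix over Z this has rank 18, with invariant factors (1,1,1,1,1,1,1,1,1,1,1,1,1,1,1,1,1,2).

From H_k ≅ ker(∂_k) / im(∂_{k+1}) we obtain:

  H_0: rank C_0 − rank ∂_1 = 9 − 8 = 1, and the invariant factors of ∂_1 are all 1, so H_0 ≅ Z.
  H_1: rank ker ∂_1 − rank ∂_2 = (27 − 8) − 18 = 1, and ∂_2 has invariant factor 2 > 1, so H_1 ≅ Z ⊕ Z/2.
  H_2: rank ker ∂_2 − rank ∂_3 = (18 − 18) − 0 = 0, and there is no ∂_3, so H_2 ≅ 0.

As a check, the Euler characteristic is 9 − 27 + 18 = 0, which agrees with 1 − 1 + 0 = 0.

Hence the Betti numbers are b_0 = 1, b_1 = 1, b_2 = 0.

b_0 = 1, b_1 = 1, b_2 = 0.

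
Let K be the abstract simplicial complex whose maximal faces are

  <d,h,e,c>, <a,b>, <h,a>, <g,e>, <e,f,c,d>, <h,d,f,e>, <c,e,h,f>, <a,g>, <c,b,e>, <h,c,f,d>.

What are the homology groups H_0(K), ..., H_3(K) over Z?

H_0 ≅ Z,  H_1 ≅ Z^2,  H_2 = 0,  H_3 ≅ Z.

K has 8 vertices, 16 edges, 11 triangles, 5 3-simplices.
rank ∂_0 = 0, rank ∂_1 = 7 ⇒ b_0 = 8 − 0 − 7 = 1; all invariant factors of ∂_1 are 1 so no torsion. So H_0 = Z.
rank ∂_1 = 7, rank ∂_2 = 7 ⇒ b_1 = 16 − 7 − 7 = 2; all invariant factors of ∂_2 are 1 so no torsion. So H_1 = Z^2.
rank ∂_2 = 7, rank ∂_3 = 4 ⇒ b_2 = 11 − 7 − 4 = 0; all invariant factors of ∂_3 are 1 so no torsion. So H_2 = 0.
rank ∂_3 = 4, rank ∂_4 = 0 ⇒ b_3 = 5 − 4 − 0 = 1. So H_3 = Z.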